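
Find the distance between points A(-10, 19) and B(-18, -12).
Using the distance formula: d = sqrt((x₂-x₁)² + (y₂-y₁)²)
dx = (-18) - (-10) = -8
dy = (-12) - 19 = -31
d = sqrt((-8)² + (-31)²) = sqrt(64 + 961) = sqrt(1025) = 32.02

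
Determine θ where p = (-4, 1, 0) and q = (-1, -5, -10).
p·q = -1, |p|² = 17, |q|² = 126
cos θ = -1/√2142 ≈ -0.02161
θ ≈ 91.24°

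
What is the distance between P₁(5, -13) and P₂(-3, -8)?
Using the distance formula: d = sqrt((x₂-x₁)² + (y₂-y₁)²)
dx = (-3) - 5 = -8
dy = (-8) - (-13) = 5
d = sqrt((-8)² + 5²) = sqrt(64 + 25) = sqrt(89) = 9.43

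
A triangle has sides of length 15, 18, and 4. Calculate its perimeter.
Perimeter = sum of all sides
Perimeter = 15 + 18 + 4
Perimeter = 37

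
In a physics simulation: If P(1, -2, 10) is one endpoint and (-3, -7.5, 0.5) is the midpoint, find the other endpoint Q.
Q = (2×(-3) - 1, 2×(-7.5) - (-2), 2×0.5 - 10) = (-7, -13, -9)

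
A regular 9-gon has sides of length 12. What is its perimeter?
Perimeter = number of sides * side length
Perimeter = 9 * 12
Perimeter = 108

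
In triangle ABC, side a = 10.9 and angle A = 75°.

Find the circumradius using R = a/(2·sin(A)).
R = a/(2·sin(A)) = 10.9/(2·sin(75°))
R = 10.9/(2·0.965926) = 10.9/1.931852 = 5.642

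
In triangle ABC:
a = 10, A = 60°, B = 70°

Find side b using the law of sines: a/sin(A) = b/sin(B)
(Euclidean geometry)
b = a·sin(B)/sin(A) = 10·sin(70°)/sin(60°)
b = 10·0.939693/0.866025 = 10.85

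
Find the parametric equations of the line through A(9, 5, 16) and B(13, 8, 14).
Direction vector d = B - A = (4, 3, -2)
x = 9 + 4t, y = 5 + 3t, z = 16 - 2t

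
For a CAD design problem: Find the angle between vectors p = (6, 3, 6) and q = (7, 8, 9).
p·q = 120, |p|² = 81, |q|² = 194
cos θ = 120/√15714 ≈ 0.9573
θ ≈ 16.81°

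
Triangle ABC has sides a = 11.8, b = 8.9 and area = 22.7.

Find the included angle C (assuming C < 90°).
Area = ½ab·sin(C)  →  sin(C) = 2·Area/(ab)
sin(C) = 2·22.7/(11.8·8.9) = 0.432299
C = arcsin(0.432299) = 25.61°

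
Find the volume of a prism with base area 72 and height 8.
Volume = base area * height
Volume = 72 * 8
Volume = 576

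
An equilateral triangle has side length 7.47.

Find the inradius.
For an equilateral triangle, r = s/(2√3) where s is the side.
r = 7.47/(2√3) = 7.47/3.464102 = 2.156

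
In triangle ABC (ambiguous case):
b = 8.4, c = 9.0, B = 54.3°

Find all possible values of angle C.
sin(C)/c = sin(B)/b  →  sin(C) = c·sin(B)/b = 9.0·sin(54.3°)/8.4 = 0.870089
C₁ = arcsin(0.870089) = 60.47°,  C₂ = 180° - C₁ = 119.53°
Check C₂: A = 180° - 54.3° - 119.53° = 6.17° > 0 ✓
C = 60.47° or C = 119.53° (two solutions)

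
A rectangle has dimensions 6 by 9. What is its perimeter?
Perimeter = 2 * (length + width)
Perimeter = 2 * (6 + 9)
Perimeter = 2 * 15
Perimeter = 30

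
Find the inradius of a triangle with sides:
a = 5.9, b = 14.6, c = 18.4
s = (a+b+c)/2 = (5.9+14.6+18.4)/2 = 19.45
Area = √(s(s-a)(s-b)(s-c)) = √(19.45·13.55·4.85·1.05) = 36.6349
r = Area/s = 36.6349/19.45 = 1.884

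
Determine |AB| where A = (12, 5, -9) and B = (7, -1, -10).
d = √[(-5)² + (-6)² + (-1)²] = √62 = 7.874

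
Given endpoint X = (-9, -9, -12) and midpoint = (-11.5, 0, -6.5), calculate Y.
Y = (2×(-11.5) - (-9), 2×0 - (-9), 2×(-6.5) - (-12)) = (-14, 9, -1)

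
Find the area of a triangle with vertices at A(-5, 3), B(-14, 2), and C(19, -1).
Using the coordinate formula: Area = (1/2)|x₁(y₂-y₃) + x₂(y₃-y₁) + x₃(y₁-y₂)|
Area = (1/2)|(-5)(2-(-1)) + (-14)((-1)-3) + 19(3-2)|
Area = (1/2)|(-5)*3 + (-14)*(-4) + 19*1|
Area = (1/2)|(-15) + 56 + 19|
Area = (1/2)*60 = 30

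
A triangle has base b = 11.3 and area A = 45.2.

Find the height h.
A = ½bh  →  h = 2A/b
h = 2·45.2/11.3 = 8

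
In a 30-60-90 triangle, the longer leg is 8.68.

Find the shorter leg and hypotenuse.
In a 30-60-90 triangle, sides are in ratio 1 : √3 : 2.
Long leg = short leg·√3  →  short leg = 8.68/√3 = 5.011
Hypotenuse = 2·(short leg) = 2·8.68/√3 = 10.02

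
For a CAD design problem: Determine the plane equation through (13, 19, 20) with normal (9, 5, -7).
d = n·P = (9)(13) + (5)(19) + (-7)(20) = 72
Plane: 9x + 5y - 7z = 72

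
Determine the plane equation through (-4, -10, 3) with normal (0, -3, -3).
d = n·P = (0)(-4) + (-3)(-10) + (-3)(3) = 21
Plane: -3y - 3z = 21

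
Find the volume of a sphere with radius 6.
Volume = (4/3) * pi * r³
Volume = (4/3) * pi * 6³
Volume = (4/3) * pi * 216
Volume = 904.78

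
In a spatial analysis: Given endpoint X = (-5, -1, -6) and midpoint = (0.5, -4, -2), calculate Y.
Y = (2×0.5 - (-5), 2×(-4) - (-1), 2×(-2) - (-6)) = (6, -7, 2)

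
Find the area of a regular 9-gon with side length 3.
For a regular 9-gon with side length s = 3:
Apothem a = s / (2*tan(pi/9)) = 3 / (2*tan(pi/9)) ≈ 4.1212
Perimeter P = 9 * 3 = 27
Area = (1/2) * P * a = (1/2) * 27 * 4.1212 = 55.64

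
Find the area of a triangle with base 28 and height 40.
Area = (1/2) * base * height
Area = (1/2) * 28 * 40
Area = 560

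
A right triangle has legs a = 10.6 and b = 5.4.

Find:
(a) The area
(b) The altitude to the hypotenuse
(a) Area = ½ab = ½·10.6·5.4 = 28.62
(b) Hypotenuse c = √(10.6² + 5.4²) = √141.52 = 11.8962
    Area = ½·c·h_c  →  h_c = 2·Area/c = 2·28.62/11.8962 = 4.812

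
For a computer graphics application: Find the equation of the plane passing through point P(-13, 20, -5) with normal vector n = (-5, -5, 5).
d = n·P = (-5)(-13) + (-5)(20) + (5)(-5) = -60
Plane: -5x - 5y + 5z = -60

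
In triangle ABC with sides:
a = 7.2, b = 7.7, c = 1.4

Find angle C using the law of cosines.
cos(C) = (a² + b² - c²)/(2ab)
cos(C) = (7.2² + 7.7² - 1.4²)/(2·7.2·7.7) = 109.17/110.88 = 0.984578
C = arccos(0.984578) = 10.08°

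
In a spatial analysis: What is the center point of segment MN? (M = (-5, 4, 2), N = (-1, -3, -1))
Midpoint = ((-5-1)/2, (4-3)/2, (2-1)/2) = (-3, 0.5, 0.5)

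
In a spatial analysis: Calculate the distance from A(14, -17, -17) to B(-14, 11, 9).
d = √[(-28)² + (28)² + (26)²] = √2244 = 47.37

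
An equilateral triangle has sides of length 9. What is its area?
Area = (sqrt(3)/4) * s²
Area = (sqrt(3)/4) * 9²
Area = (sqrt(3)/4) * 81
Area = 35.07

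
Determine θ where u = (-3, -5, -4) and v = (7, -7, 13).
u·v = -38, |u|² = 50, |v|² = 267
cos θ = -38/√13350 ≈ -0.3289
θ ≈ 109.2°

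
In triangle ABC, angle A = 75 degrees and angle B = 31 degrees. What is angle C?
Sum of angles in a triangle = 180 degrees
Third angle = 180 - 75 - 31
Third angle = 74 degrees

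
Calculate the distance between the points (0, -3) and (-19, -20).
Using the distance formula: d = sqrt((x₂-x₁)² + (y₂-y₁)²)
dx = (-19) - 0 = -19
dy = (-20) - (-3) = -17
d = sqrt((-19)² + (-17)²) = sqrt(361 + 289) = sqrt(650) = 25.50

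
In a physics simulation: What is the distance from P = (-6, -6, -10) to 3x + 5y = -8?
d = |3(-6) + 5(-6) + 0(-10) - (-8)| / √(3² + 5² + 0²) = 40/√34 = 6.86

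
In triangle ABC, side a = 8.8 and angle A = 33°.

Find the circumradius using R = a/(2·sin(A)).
R = a/(2·sin(A)) = 8.8/(2·sin(33°))
R = 8.8/(2·0.544639) = 8.8/1.089278 = 8.079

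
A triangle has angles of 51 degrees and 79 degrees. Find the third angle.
Sum of angles in a triangle = 180 degrees
Third angle = 180 - 51 - 79
Third angle = 50 degrees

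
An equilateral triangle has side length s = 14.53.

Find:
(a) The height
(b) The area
(a) Height h = s·√3/2 = 14.53·√3/2 = 12.58
(b) Area = (√3/4)·s² = (√3/4)·14.53² = (√3/4)·211.121 = 91.42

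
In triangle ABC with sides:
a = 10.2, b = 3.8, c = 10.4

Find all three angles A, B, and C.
By the law of cosines:
cos(A) = (b² + c² - a²)/(2bc) = 0.234818  →  A = 76.42°
cos(B) = (a² + c² - b²)/(2ac) = 0.932127  →  B = 21.23°
cos(C) = (a² + b² - c²)/(2ab) = 0.133127  →  C = 82.35°
Check: A + B + C = 180.0° ✓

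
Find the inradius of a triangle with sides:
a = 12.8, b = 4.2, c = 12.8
s = (a+b+c)/2 = (12.8+4.2+12.8)/2 = 14.9
Area = √(s(s-a)(s-b)(s-c)) = √(14.9·2.1·10.7·2.1) = 26.5158
r = Area/s = 26.5158/14.9 = 1.78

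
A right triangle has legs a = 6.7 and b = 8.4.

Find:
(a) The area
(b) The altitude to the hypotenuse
(a) Area = ½ab = ½·6.7·8.4 = 28.14
(b) Hypotenuse c = √(6.7² + 8.4²) = √115.45 = 10.7448
    Area = ½·c·h_c  →  h_c = 2·Area/c = 2·28.14/10.7448 = 5.238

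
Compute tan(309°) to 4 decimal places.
tan(309 degrees) = -1.2349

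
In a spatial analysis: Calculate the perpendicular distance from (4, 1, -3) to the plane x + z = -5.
d = |1(4) + 0(1) + 1(-3) - (-5)| / √(1² + 0² + 1²) = 6/√2 = 4.243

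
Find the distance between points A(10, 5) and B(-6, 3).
Using the distance formula: d = sqrt((x₂-x₁)² + (y₂-y₁)²)
dx = (-6) - 10 = -16
dy = 3 - 5 = -2
d = sqrt((-16)² + (-2)²) = sqrt(256 + 4) = sqrt(260) = 16.12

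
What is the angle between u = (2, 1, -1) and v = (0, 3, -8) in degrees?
u·v = 11, |u|² = 6, |v|² = 73
cos θ = 11/√438 ≈ 0.5256
θ ≈ 58.29°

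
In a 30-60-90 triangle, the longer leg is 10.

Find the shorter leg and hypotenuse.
In a 30-60-90 triangle, sides are in ratio 1 : √3 : 2.
Long leg = short leg·√3  →  short leg = 10/√3 = 5.774
Hypotenuse = 2·(short leg) = 2·10/√3 = 11.55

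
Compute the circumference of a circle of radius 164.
Circumference = 2 * pi * r
Circumference = 2 * pi * 164
Circumference = 1030.44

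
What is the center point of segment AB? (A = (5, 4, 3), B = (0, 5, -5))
Midpoint = ((5+0)/2, (4+5)/2, (3-5)/2) = (2.5, 4.5, -1)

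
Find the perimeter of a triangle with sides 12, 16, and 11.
Perimeter = sum of all sides
Perimeter = 12 + 16 + 11
Perimeter = 39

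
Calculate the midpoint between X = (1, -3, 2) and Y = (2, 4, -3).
Midpoint = ((1+2)/2, (-3+4)/2, (2-3)/2) = (1.5, 0.5, -0.5)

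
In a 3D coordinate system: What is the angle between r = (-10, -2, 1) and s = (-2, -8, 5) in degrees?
r·s = 41, |r|² = 105, |s|² = 93
cos θ = 41/√9765 ≈ 0.4149
θ ≈ 65.49°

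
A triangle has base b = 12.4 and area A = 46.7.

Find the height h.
A = ½bh  →  h = 2A/b
h = 2·46.7/12.4 = 7.532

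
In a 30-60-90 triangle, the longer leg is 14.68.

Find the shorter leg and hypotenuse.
In a 30-60-90 triangle, sides are in ratio 1 : √3 : 2.
Long leg = short leg·√3  →  short leg = 14.68/√3 = 8.476
Hypotenuse = 2·(short leg) = 2·14.68/√3 = 16.95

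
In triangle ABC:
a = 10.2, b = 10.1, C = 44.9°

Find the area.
Using A = ½ab·sin(C):
A = ½·10.2·10.1·sin(44.9°) = ½·103.02·0.705872 = 36.36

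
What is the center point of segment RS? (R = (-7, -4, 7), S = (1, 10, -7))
Midpoint = ((-7+1)/2, (-4+10)/2, (7-7)/2) = (-3, 3, 0)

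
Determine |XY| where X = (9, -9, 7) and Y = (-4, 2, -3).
d = √[(-13)² + (11)² + (-10)²] = √390 = 19.75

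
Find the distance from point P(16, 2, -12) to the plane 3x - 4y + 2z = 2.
d = |3(16) + (-4)(2) + 2(-12) - (2)| / √(3² + (-4)² + 2²) = 14/√29 = 2.6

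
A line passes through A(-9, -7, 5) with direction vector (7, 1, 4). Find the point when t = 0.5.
P(0.5) = (-9 + 7(0.5), -7 + 1(0.5), 5 + 4(0.5)) = (-5.5, -6.5, 7)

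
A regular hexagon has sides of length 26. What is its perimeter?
Perimeter = number of sides * side length
Perimeter = 6 * 26
Perimeter = 156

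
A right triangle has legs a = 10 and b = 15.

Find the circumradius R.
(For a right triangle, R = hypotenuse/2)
Hypotenuse c = √(10² + 15²) = √325 = 18.0278
R = c/2 = 9.014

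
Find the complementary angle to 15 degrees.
Complementary angles sum to 90 degrees.
Other angle = 90 - 15
Other angle = 75 degrees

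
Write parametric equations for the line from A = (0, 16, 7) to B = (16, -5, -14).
Direction vector d = B - A = (16, -21, -21)
x = 0 + 16t, y = 16 - 21t, z = 7 - 21t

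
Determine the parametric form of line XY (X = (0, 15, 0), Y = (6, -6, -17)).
Direction vector d = Y - X = (6, -21, -17)
x = 0 + 6t, y = 15 - 21t, z = 0 - 17t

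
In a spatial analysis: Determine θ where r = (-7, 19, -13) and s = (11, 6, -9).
r·s = 154, |r|² = 579, |s|² = 238
cos θ = 154/√137802 ≈ 0.4149
θ ≈ 65.49°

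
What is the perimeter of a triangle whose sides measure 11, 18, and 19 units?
Perimeter = sum of all sides
Perimeter = 11 + 18 + 19
Perimeter = 48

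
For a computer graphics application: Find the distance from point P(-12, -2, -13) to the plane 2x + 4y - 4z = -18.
d = |2(-12) + 4(-2) + (-4)(-13) - (-18)| / √(2² + 4² + (-4)²) = 38/√36 = 6.333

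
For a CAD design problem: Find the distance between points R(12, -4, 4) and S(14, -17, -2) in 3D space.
d = √[(2)² + (-13)² + (-6)²] = √209 = 14.46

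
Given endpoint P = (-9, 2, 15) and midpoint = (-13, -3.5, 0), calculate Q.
Q = (2×(-13) - (-9), 2×(-3.5) - 2, 2×0 - 15) = (-17, -9, -15)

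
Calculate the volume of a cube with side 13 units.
Volume = s³
Volume = 13³
Volume = 2197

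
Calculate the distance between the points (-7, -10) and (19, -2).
Using the distance formula: d = sqrt((x₂-x₁)² + (y₂-y₁)²)
dx = 19 - (-7) = 26
dy = (-2) - (-10) = 8
d = sqrt(26² + 8²) = sqrt(676 + 64) = sqrt(740) = 27.20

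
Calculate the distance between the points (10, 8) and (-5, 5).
Using the distance formula: d = sqrt((x₂-x₁)² + (y₂-y₁)²)
dx = (-5) - 10 = -15
dy = 5 - 8 = -3
d = sqrt((-15)² + (-3)²) = sqrt(225 + 9) = sqrt(234) = 15.30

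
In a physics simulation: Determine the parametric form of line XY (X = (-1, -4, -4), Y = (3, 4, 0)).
Direction vector d = Y - X = (4, 8, 4)
x = -1 + 4t, y = -4 + 8t, z = -4 + 4t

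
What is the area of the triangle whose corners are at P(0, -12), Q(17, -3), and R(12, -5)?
Using the coordinate formula: Area = (1/2)|x₁(y₂-y₃) + x₂(y₃-y₁) + x₃(y₁-y₂)|
Area = (1/2)|0((-3)-(-5)) + 17((-5)-(-12)) + 12((-12)-(-3))|
Area = (1/2)|0*2 + 17*7 + 12*(-9)|
Area = (1/2)|0 + 119 + (-108)|
Area = (1/2)*11 = 5.50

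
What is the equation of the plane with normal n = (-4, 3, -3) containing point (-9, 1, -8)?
d = n·P = (-4)(-9) + (3)(1) + (-3)(-8) = 63
Plane: -4x + 3y - 3z = 63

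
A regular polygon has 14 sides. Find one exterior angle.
Exterior angle of a regular n-gon = 360/n
Exterior angle = 360/14
Exterior angle = 25.71 degrees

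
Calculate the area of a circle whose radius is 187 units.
Area = pi * r²
Area = pi * 187²
Area = pi * 34969
Area = 109858.35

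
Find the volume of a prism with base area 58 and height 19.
Volume = base area * height
Volume = 58 * 19
Volume = 1102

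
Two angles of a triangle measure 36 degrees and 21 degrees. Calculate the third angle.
Sum of angles in a triangle = 180 degrees
Third angle = 180 - 36 - 21
Third angle = 123 degrees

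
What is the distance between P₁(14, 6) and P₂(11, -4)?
Using the distance formula: d = sqrt((x₂-x₁)² + (y₂-y₁)²)
dx = 11 - 14 = -3
dy = (-4) - 6 = -10
d = sqrt((-3)² + (-10)²) = sqrt(9 + 100) = sqrt(109) = 10.44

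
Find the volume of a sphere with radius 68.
Volume = (4/3) * pi * r³
Volume = (4/3) * pi * 68³
Volume = (4/3) * pi * 314432
Volume = 1317089.68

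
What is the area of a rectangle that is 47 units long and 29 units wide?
Area = length * width
Area = 47 * 29
Area = 1363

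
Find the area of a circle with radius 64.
Area = pi * r²
Area = pi * 64²
Area = pi * 4096
Area = 12867.96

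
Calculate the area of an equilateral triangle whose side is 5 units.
Area = (sqrt(3)/4) * s²
Area = (sqrt(3)/4) * 5²
Area = (sqrt(3)/4) * 25
Area = 10.83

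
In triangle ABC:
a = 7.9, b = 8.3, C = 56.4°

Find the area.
Using A = ½ab·sin(C):
A = ½·7.9·8.3·sin(56.4°) = ½·65.57·0.832921 = 27.31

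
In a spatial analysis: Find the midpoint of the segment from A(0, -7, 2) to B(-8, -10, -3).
Midpoint = ((0-8)/2, (-7-10)/2, (2-3)/2) = (-4, -8.5, -0.5)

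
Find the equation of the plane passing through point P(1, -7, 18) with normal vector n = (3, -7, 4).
d = n·P = (3)(1) + (-7)(-7) + (4)(18) = 124
Plane: 3x - 7y + 4z = 124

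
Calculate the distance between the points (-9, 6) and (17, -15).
Using the distance formula: d = sqrt((x₂-x₁)² + (y₂-y₁)²)
dx = 17 - (-9) = 26
dy = (-15) - 6 = -21
d = sqrt(26² + (-21)²) = sqrt(676 + 441) = sqrt(1117) = 33.42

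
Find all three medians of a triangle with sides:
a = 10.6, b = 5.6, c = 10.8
Using m_x = ½√(2y² + 2z² - x²):
m_a = ½√(2·5.6² + 2·10.8² - 10.6²) = ½√183.64 = 6.776
m_b = ½√(2·10.6² + 2·10.8² - 5.6²) = ½√426.64 = 10.33
m_c = ½√(2·10.6² + 2·5.6² - 10.8²) = ½√170.8 = 6.535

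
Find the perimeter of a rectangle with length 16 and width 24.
Perimeter = 2 * (length + width)
Perimeter = 2 * (16 + 24)
Perimeter = 2 * 40
Perimeter = 80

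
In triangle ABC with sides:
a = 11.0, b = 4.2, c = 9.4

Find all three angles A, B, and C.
By the law of cosines:
cos(A) = (b² + c² - a²)/(2bc) = -0.189970  →  A = 101°
cos(B) = (a² + c² - b²)/(2ac) = 0.927079  →  B = 22.02°
cos(C) = (a² + b² - c²)/(2ab) = 0.544156  →  C = 57.03°
Check: A + B + C = 180.0° ✓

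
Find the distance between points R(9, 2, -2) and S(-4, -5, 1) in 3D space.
d = √[(-13)² + (-7)² + (3)²] = √227 = 15.07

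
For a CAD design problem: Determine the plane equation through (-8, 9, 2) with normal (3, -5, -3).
d = n·P = (3)(-8) + (-5)(9) + (-3)(2) = -75
Plane: 3x - 5y - 3z = -75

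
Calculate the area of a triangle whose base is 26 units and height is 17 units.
Area = (1/2) * base * height
Area = (1/2) * 26 * 17
Area = 221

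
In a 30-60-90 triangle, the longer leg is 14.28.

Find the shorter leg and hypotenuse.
In a 30-60-90 triangle, sides are in ratio 1 : √3 : 2.
Long leg = short leg·√3  →  short leg = 14.28/√3 = 8.245
Hypotenuse = 2·(short leg) = 2·14.28/√3 = 16.49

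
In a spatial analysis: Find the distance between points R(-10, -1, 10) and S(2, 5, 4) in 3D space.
d = √[(12)² + (6)² + (-6)²] = √216 = 14.7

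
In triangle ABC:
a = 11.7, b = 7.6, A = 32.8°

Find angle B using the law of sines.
sin(B)/b = sin(A)/a
sin(B) = b·sin(A)/a = 7.6·sin(32.8°)/11.7 = 0.351879
B = arcsin(0.351879) = 20.6°  (b ≤ a, so B ≤ A and the acute solution is unique)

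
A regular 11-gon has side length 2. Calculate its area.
For a regular 11-gon with side length s = 2:
Apothem a = s / (2*tan(pi/11)) = 2 / (2*tan(pi/11)) ≈ 3.4057
Perimeter P = 11 * 2 = 22
Area = (1/2) * P * a = (1/2) * 22 * 3.4057 = 37.46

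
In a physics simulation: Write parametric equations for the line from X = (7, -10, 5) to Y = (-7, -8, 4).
Direction vector d = Y - X = (-14, 2, -1)
x = 7 - 14t, y = -10 + 2t, z = 5 - t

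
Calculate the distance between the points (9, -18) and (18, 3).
Using the distance formula: d = sqrt((x₂-x₁)² + (y₂-y₁)²)
dx = 18 - 9 = 9
dy = 3 - (-18) = 21
d = sqrt(9² + 21²) = sqrt(81 + 441) = sqrt(522) = 22.85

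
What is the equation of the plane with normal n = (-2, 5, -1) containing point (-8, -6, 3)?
d = n·P = (-2)(-8) + (5)(-6) + (-1)(3) = -17
Plane: -2x + 5y - z = -17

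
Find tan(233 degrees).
tan(233 degrees) = 1.327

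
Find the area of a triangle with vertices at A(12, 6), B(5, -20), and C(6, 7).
Using the coordinate formula: Area = (1/2)|x₁(y₂-y₃) + x₂(y₃-y₁) + x₃(y₁-y₂)|
Area = (1/2)|12((-20)-7) + 5(7-6) + 6(6-(-20))|
Area = (1/2)|12*(-27) + 5*1 + 6*26|
Area = (1/2)|(-324) + 5 + 156|
Area = (1/2)*163 = 81.50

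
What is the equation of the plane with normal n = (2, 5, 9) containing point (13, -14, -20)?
d = n·P = (2)(13) + (5)(-14) + (9)(-20) = -224
Plane: 2x + 5y + 9z = -224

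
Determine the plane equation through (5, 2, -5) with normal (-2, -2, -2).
d = n·P = (-2)(5) + (-2)(2) + (-2)(-5) = -4
Plane: -2x - 2y - 2z = -4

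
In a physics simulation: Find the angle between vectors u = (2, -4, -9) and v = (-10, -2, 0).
u·v = -12, |u|² = 101, |v|² = 104
cos θ = -12/√10504 ≈ -0.1171
θ ≈ 96.72°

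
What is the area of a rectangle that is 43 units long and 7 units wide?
Area = length * width
Area = 43 * 7
Area = 301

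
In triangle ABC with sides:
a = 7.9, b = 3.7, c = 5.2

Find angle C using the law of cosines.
cos(C) = (a² + b² - c²)/(2ab)
cos(C) = (7.9² + 3.7² - 5.2²)/(2·7.9·3.7) = 49.06/58.46 = 0.839206
C = arccos(0.839206) = 32.94°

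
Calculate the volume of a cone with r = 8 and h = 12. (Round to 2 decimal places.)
Volume = (1/3) * pi * r² * h
Volume = (1/3) * pi * 8² * 12
Volume = (1/3) * pi * 64 * 12
Volume = (1/3) * pi * 768
Volume = 804.25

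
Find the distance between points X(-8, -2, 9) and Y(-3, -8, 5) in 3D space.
d = √[(5)² + (-6)² + (-4)²] = √77 = 8.775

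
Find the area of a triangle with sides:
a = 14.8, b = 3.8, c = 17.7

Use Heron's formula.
s = (a+b+c)/2 = (14.8+3.8+17.7)/2 = 18.15
A = √(s(s-a)(s-b)(s-c)) = √(18.15·3.35·14.35·0.45)
A = √392.632 = 19.81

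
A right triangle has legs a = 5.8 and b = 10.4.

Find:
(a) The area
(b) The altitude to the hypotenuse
(a) Area = ½ab = ½·5.8·10.4 = 30.16
(b) Hypotenuse c = √(5.8² + 10.4²) = √141.8 = 11.908
    Area = ½·c·h_c  →  h_c = 2·Area/c = 2·30.16/11.908 = 5.066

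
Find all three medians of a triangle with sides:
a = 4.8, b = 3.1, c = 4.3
Using m_x = ½√(2y² + 2z² - x²):
m_a = ½√(2·3.1² + 2·4.3² - 4.8²) = ½√33.16 = 2.879
m_b = ½√(2·4.8² + 2·4.3² - 3.1²) = ½√73.45 = 4.285
m_c = ½√(2·4.8² + 2·3.1² - 4.3²) = ½√46.81 = 3.421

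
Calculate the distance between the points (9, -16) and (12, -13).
Using the distance formula: d = sqrt((x₂-x₁)² + (y₂-y₁)²)
dx = 12 - 9 = 3
dy = (-13) - (-16) = 3
d = sqrt(3² + 3²) = sqrt(9 + 9) = sqrt(18) = 4.24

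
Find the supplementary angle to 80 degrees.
Supplementary angles sum to 180 degrees.
Other angle = 180 - 80
Other angle = 100 degrees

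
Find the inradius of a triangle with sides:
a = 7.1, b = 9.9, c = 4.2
s = (a+b+c)/2 = (7.1+9.9+4.2)/2 = 10.6
Area = √(s(s-a)(s-b)(s-c)) = √(10.6·3.5·0.7·6.4) = 12.8922
r = Area/s = 12.8922/10.6 = 1.216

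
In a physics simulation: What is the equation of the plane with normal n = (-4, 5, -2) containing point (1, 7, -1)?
d = n·P = (-4)(1) + (5)(7) + (-2)(-1) = 33
Plane: -4x + 5y - 2z = 33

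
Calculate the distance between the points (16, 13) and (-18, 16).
Using the distance formula: d = sqrt((x₂-x₁)² + (y₂-y₁)²)
dx = (-18) - 16 = -34
dy = 16 - 13 = 3
d = sqrt((-34)² + 3²) = sqrt(1156 + 9) = sqrt(1165) = 34.13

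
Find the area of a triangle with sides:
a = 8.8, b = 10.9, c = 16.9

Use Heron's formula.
s = (a+b+c)/2 = (8.8+10.9+16.9)/2 = 18.3
A = √(s(s-a)(s-b)(s-c)) = √(18.3·9.5·7.4·1.4)
A = √1801.09 = 42.44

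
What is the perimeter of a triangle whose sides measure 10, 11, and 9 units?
Perimeter = sum of all sides
Perimeter = 10 + 11 + 9
Perimeter = 30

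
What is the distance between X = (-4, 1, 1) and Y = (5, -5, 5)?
d = √[(9)² + (-6)² + (4)²] = √133 = 11.53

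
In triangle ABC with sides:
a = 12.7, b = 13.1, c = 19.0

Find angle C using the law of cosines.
cos(C) = (a² + b² - c²)/(2ab)
cos(C) = (12.7² + 13.1² - 19.0²)/(2·12.7·13.1) = -28.1/332.74 = -0.084450
C = arccos(-0.084450) = 94.84°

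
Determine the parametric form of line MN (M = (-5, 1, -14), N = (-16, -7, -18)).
Direction vector d = N - M = (-11, -8, -4)
x = -5 - 11t, y = 1 - 8t, z = -14 - 4t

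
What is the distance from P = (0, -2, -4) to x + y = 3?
d = |1(0) + 1(-2) + 0(-4) - (3)| / √(1² + 1² + 0²) = 5/√2 = 3.536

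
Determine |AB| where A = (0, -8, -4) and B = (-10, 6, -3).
d = √[(-10)² + (14)² + (1)²] = √297 = 17.23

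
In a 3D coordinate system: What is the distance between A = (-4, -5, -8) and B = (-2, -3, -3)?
d = √[(2)² + (2)² + (5)²] = √33 = 5.745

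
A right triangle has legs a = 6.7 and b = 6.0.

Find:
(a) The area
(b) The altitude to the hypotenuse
(a) Area = ½ab = ½·6.7·6.0 = 20.1
(b) Hypotenuse c = √(6.7² + 6.0²) = √80.89 = 8.99389
    Area = ½·c·h_c  →  h_c = 2·Area/c = 2·20.1/8.99389 = 4.47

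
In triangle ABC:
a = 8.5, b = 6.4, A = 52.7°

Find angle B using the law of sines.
sin(B)/b = sin(A)/a
sin(B) = b·sin(A)/a = 6.4·sin(52.7°)/8.5 = 0.598945
B = arcsin(0.598945) = 36.79°  (b ≤ a, so B ≤ A and the acute solution is unique)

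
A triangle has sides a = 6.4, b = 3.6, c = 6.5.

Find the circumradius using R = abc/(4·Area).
s = (a+b+c)/2 = 8.25
Area = √(s(s-a)(s-b)(s-c)) = √(8.25·1.85·4.65·1.75) = 11.1444
R = abc/(4·Area) = (6.4·3.6·6.5)/(4·11.1444) = 149.76/44.5776 = 3.36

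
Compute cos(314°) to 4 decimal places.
cos(314 degrees) = 0.6947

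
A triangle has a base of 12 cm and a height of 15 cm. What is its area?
Area = (1/2) * base * height
Area = (1/2) * 12 * 15
Area = 90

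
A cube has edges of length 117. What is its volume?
Volume = s³
Volume = 117³
Volume = 1601613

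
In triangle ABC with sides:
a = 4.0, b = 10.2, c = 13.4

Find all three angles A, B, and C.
By the law of cosines:
cos(A) = (b² + c² - a²)/(2bc) = 0.978929  →  A = 11.78°
cos(B) = (a² + c² - b²)/(2ac) = 0.853731  →  B = 31.38°
cos(C) = (a² + b² - c²)/(2ab) = -0.729412  →  C = 136.8°
Check: A + B + C = 180.0° ✓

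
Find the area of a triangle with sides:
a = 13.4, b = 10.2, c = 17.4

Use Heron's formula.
s = (a+b+c)/2 = (13.4+10.2+17.4)/2 = 20.5
A = √(s(s-a)(s-b)(s-c)) = √(20.5·7.1·10.3·3.1)
A = √4647.41 = 68.17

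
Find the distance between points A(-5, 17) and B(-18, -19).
Using the distance formula: d = sqrt((x₂-x₁)² + (y₂-y₁)²)
dx = (-18) - (-5) = -13
dy = (-19) - 17 = -36
d = sqrt((-13)² + (-36)²) = sqrt(169 + 1296) = sqrt(1465) = 38.28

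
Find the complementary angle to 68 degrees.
Complementary angles sum to 90 degrees.
Other angle = 90 - 68
Other angle = 22 degrees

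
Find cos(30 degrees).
cos(30 degrees) = sqrt(3)/2
Decimal approximation: 0.866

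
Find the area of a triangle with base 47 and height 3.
Area = (1/2) * base * height
Area = (1/2) * 47 * 3
Area = 70.50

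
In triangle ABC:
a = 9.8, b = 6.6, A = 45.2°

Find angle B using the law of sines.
sin(B)/b = sin(A)/a
sin(B) = b·sin(A)/a = 6.6·sin(45.2°)/9.8 = 0.477874
B = arcsin(0.477874) = 28.55°  (b ≤ a, so B ≤ A and the acute solution is unique)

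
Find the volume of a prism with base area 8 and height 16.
Volume = base area * height
Volume = 8 * 16
Volume = 128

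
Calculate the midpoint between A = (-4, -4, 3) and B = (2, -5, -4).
Midpoint = ((-4+2)/2, (-4-5)/2, (3-4)/2) = (-1, -4.5, -0.5)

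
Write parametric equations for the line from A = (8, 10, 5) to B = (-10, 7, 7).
Direction vector d = B - A = (-18, -3, 2)
x = 8 - 18t, y = 10 - 3t, z = 5 + 2t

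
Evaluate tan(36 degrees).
tan(36 degrees) = 0.7265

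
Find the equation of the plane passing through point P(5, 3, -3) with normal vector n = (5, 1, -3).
d = n·P = (5)(5) + (1)(3) + (-3)(-3) = 37
Plane: 5x + y - 3z = 37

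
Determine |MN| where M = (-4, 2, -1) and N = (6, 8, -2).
d = √[(10)² + (6)² + (-1)²] = √137 = 11.7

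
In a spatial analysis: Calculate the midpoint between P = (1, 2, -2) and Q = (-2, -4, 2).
Midpoint = ((1-2)/2, (2-4)/2, (-2+2)/2) = (-0.5, -1, 0)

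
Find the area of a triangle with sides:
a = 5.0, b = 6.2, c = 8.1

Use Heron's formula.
s = (a+b+c)/2 = (5.0+6.2+8.1)/2 = 9.65
A = √(s(s-a)(s-b)(s-c)) = √(9.65·4.65·3.45·1.55)
A = √239.956 = 15.49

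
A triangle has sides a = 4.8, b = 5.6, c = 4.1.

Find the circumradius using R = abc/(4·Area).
s = (a+b+c)/2 = 7.25
Area = √(s(s-a)(s-b)(s-c)) = √(7.25·2.45·1.65·3.15) = 9.60836
R = abc/(4·Area) = (4.8·5.6·4.1)/(4·9.60836) = 110.208/38.43344 = 2.868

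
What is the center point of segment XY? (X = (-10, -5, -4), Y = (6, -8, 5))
Midpoint = ((-10+6)/2, (-5-8)/2, (-4+5)/2) = (-2, -6.5, 0.5)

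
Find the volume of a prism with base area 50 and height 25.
Volume = base area * height
Volume = 50 * 25
Volume = 1250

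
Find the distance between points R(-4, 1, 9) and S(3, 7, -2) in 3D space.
d = √[(7)² + (6)² + (-11)²] = √206 = 14.35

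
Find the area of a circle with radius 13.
Area = pi * r²
Area = pi * 13²
Area = pi * 169
Area = 530.93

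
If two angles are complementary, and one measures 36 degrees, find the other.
Complementary angles sum to 90 degrees.
Other angle = 90 - 36
Other angle = 54 degrees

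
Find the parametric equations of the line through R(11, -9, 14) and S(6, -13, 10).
Direction vector d = S - R = (-5, -4, -4)
x = 11 - 5t, y = -9 - 4t, z = 14 - 4t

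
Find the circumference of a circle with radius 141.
Circumference = 2 * pi * r
Circumference = 2 * pi * 141
Circumference = 885.93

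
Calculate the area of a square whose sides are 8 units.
Area = s²
Area = 8²
Area = 64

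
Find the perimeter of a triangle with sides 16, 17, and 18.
Perimeter = sum of all sides
Perimeter = 16 + 17 + 18
Perimeter = 51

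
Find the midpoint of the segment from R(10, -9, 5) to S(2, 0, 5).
Midpoint = ((10+2)/2, (-9+0)/2, (5+5)/2) = (6, -4.5, 5)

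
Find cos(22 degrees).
cos(22 degrees) = 0.9272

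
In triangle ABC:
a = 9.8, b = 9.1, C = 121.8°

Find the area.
Using A = ½ab·sin(C):
A = ½·9.8·9.1·sin(121.8°) = ½·89.18·0.849893 = 37.9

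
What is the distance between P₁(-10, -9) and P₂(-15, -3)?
Using the distance formula: d = sqrt((x₂-x₁)² + (y₂-y₁)²)
dx = (-15) - (-10) = -5
dy = (-3) - (-9) = 6
d = sqrt((-5)² + 6²) = sqrt(25 + 36) = sqrt(61) = 7.81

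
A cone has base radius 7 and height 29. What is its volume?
Volume = (1/3) * pi * r² * h
Volume = (1/3) * pi * 7² * 29
Volume = (1/3) * pi * 49 * 29
Volume = (1/3) * pi * 1421
Volume = 1488.07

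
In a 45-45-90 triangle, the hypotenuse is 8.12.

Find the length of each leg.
In a 45-45-90 triangle, hypotenuse = leg·√2  →  leg = hypotenuse/√2
leg = 8.12/√2 = 5.742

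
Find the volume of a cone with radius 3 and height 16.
Volume = (1/3) * pi * r² * h
Volume = (1/3) * pi * 3² * 16
Volume = (1/3) * pi * 9 * 16
Volume = (1/3) * pi * 144
Volume = 150.80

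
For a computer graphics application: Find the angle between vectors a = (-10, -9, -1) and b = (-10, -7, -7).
a·b = 170, |a|² = 182, |b|² = 198
cos θ = 170/√36036 ≈ 0.8955
θ ≈ 26.42°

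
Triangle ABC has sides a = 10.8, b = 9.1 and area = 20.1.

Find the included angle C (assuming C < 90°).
Area = ½ab·sin(C)  →  sin(C) = 2·Area/(ab)
sin(C) = 2·20.1/(10.8·9.1) = 0.409035
C = arcsin(0.409035) = 24.14°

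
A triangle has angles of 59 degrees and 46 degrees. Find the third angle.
Sum of angles in a triangle = 180 degrees
Third angle = 180 - 59 - 46
Third angle = 75 degrees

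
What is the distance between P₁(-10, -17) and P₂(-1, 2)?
Using the distance formula: d = sqrt((x₂-x₁)² + (y₂-y₁)²)
dx = (-1) - (-10) = 9
dy = 2 - (-17) = 19
d = sqrt(9² + 19²) = sqrt(81 + 361) = sqrt(442) = 21.02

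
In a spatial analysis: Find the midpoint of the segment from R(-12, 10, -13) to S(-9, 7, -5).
Midpoint = ((-12-9)/2, (10+7)/2, (-13-5)/2) = (-10.5, 8.5, -9)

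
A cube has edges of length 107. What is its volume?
Volume = s³
Volume = 107³
Volume = 1225043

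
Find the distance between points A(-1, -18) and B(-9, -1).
Using the distance formula: d = sqrt((x₂-x₁)² + (y₂-y₁)²)
dx = (-9) - (-1) = -8
dy = (-1) - (-18) = 17
d = sqrt((-8)² + 17²) = sqrt(64 + 289) = sqrt(353) = 18.79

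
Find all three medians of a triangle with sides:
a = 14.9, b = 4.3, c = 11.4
Using m_x = ½√(2y² + 2z² - x²):
m_a = ½√(2·4.3² + 2·11.4² - 14.9²) = ½√74.89 = 4.327
m_b = ½√(2·14.9² + 2·11.4² - 4.3²) = ½√685.45 = 13.09
m_c = ½√(2·14.9² + 2·4.3² - 11.4²) = ½√351.04 = 9.368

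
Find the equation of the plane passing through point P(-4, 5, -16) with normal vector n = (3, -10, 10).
d = n·P = (3)(-4) + (-10)(5) + (10)(-16) = -222
Plane: 3x - 10y + 10z = -222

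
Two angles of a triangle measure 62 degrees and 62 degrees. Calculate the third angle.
Sum of angles in a triangle = 180 degrees
Third angle = 180 - 62 - 62
Third angle = 56 degrees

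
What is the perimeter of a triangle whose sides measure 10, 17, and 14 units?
Perimeter = sum of all sides
Perimeter = 10 + 17 + 14
Perimeter = 41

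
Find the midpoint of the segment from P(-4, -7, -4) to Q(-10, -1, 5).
Midpoint = ((-4-10)/2, (-7-1)/2, (-4+5)/2) = (-7, -4, 0.5)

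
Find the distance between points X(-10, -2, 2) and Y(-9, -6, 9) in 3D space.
d = √[(1)² + (-4)² + (7)²] = √66 = 8.124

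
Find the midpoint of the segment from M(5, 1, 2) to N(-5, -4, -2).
Midpoint = ((5-5)/2, (1-4)/2, (2-2)/2) = (0, -1.5, 0)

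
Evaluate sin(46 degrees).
sin(46 degrees) = 0.7193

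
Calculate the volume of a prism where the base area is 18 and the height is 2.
Volume = base area * height
Volume = 18 * 2
Volume = 36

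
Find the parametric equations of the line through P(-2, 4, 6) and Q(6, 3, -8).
Direction vector d = Q - P = (8, -1, -14)
x = -2 + 8t, y = 4 - t, z = 6 - 14t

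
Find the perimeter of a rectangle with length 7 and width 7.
Perimeter = 2 * (length + width)
Perimeter = 2 * (7 + 7)
Perimeter = 2 * 14
Perimeter = 28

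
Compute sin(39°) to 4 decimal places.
sin(39 degrees) = 0.6293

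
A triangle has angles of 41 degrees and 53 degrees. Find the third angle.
Sum of angles in a triangle = 180 degrees
Third angle = 180 - 41 - 53
Third angle = 86 degrees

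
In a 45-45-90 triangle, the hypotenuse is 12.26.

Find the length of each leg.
In a 45-45-90 triangle, hypotenuse = leg·√2  →  leg = hypotenuse/√2
leg = 12.26/√2 = 8.669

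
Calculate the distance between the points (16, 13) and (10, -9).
Using the distance formula: d = sqrt((x₂-x₁)² + (y₂-y₁)²)
dx = 10 - 16 = -6
dy = (-9) - 13 = -22
d = sqrt((-6)² + (-22)²) = sqrt(36 + 484) = sqrt(520) = 22.80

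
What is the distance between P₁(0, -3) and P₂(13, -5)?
Using the distance formula: d = sqrt((x₂-x₁)² + (y₂-y₁)²)
dx = 13 - 0 = 13
dy = (-5) - (-3) = -2
d = sqrt(13² + (-2)²) = sqrt(169 + 4) = sqrt(173) = 13.15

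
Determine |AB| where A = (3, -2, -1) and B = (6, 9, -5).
d = √[(3)² + (11)² + (-4)²] = √146 = 12.08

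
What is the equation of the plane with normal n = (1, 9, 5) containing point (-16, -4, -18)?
d = n·P = (1)(-16) + (9)(-4) + (5)(-18) = -142
Plane: x + 9y + 5z = -142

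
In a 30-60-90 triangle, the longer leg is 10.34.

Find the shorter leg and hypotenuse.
In a 30-60-90 triangle, sides are in ratio 1 : √3 : 2.
Long leg = short leg·√3  →  short leg = 10.34/√3 = 5.97
Hypotenuse = 2·(short leg) = 2·10.34/√3 = 11.94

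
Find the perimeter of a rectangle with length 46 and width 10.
Perimeter = 2 * (length + width)
Perimeter = 2 * (46 + 10)
Perimeter = 2 * 56
Perimeter = 112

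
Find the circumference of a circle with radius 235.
Circumference = 2 * pi * r
Circumference = 2 * pi * 235
Circumference = 1476.55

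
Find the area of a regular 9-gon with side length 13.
For a regular 9-gon with side length s = 13:
Apothem a = s / (2*tan(pi/9)) = 13 / (2*tan(pi/9)) ≈ 17.8586
Perimeter P = 9 * 13 = 117
Area = (1/2) * P * a = (1/2) * 117 * 17.8586 = 1044.73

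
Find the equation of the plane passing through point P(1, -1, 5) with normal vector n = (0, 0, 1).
d = n·P = (0)(1) + (0)(-1) + (1)(5) = 5
Plane: z = 5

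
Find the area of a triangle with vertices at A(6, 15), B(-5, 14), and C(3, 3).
Using the coordinate formula: Area = (1/2)|x₁(y₂-y₃) + x₂(y₃-y₁) + x₃(y₁-y₂)|
Area = (1/2)|6(14-3) + (-5)(3-15) + 3(15-14)|
Area = (1/2)|6*11 + (-5)*(-12) + 3*1|
Area = (1/2)|66 + 60 + 3|
Area = (1/2)*129 = 64.50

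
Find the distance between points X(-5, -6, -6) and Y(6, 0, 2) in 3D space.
d = √[(11)² + (6)² + (8)²] = √221 = 14.87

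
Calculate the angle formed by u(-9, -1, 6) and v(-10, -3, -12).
u·v = 21, |u|² = 118, |v|² = 253
cos θ = 21/√29854 ≈ 0.1215
θ ≈ 83.02°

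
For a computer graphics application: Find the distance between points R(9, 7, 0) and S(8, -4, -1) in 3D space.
d = √[(-1)² + (-11)² + (-1)²] = √123 = 11.09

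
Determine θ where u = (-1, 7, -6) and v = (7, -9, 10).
u·v = -130, |u|² = 86, |v|² = 230
cos θ = -130/√19780 ≈ -0.9243
θ ≈ 157.6°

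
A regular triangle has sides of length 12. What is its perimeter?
Perimeter = number of sides * side length
Perimeter = 3 * 12
Perimeter = 36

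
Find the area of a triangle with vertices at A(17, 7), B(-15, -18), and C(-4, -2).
Using the coordinate formula: Area = (1/2)|x₁(y₂-y₃) + x₂(y₃-y₁) + x₃(y₁-y₂)|
Area = (1/2)|17((-18)-(-2)) + (-15)((-2)-7) + (-4)(7-(-18))|
Area = (1/2)|17*(-16) + (-15)*(-9) + (-4)*25|
Area = (1/2)|(-272) + 135 + (-100)|
Area = (1/2)*237 = 118.50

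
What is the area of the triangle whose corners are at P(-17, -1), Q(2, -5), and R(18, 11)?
Using the coordinate formula: Area = (1/2)|x₁(y₂-y₃) + x₂(y₃-y₁) + x₃(y₁-y₂)|
Area = (1/2)|(-17)((-5)-11) + 2(11-(-1)) + 18((-1)-(-5))|
Area = (1/2)|(-17)*(-16) + 2*12 + 18*4|
Area = (1/2)|272 + 24 + 72|
Area = (1/2)*368 = 184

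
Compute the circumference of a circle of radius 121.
Circumference = 2 * pi * r
Circumference = 2 * pi * 121
Circumference = 760.27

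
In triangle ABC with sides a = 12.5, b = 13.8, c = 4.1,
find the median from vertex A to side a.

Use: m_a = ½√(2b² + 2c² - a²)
m_a = ½√(2·13.8² + 2·4.1² - 12.5²)
m_a = ½√(380.88 + 33.62 - 156.25) = ½√258.25 = 8.035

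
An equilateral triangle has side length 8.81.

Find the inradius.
For an equilateral triangle, r = s/(2√3) where s is the side.
r = 8.81/(2√3) = 8.81/3.464102 = 2.543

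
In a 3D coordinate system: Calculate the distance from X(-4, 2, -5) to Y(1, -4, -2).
d = √[(5)² + (-6)² + (3)²] = √70 = 8.367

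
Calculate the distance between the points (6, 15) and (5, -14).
Using the distance formula: d = sqrt((x₂-x₁)² + (y₂-y₁)²)
dx = 5 - 6 = -1
dy = (-14) - 15 = -29
d = sqrt((-1)² + (-29)²) = sqrt(1 + 841) = sqrt(842) = 29.02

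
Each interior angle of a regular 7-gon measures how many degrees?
Interior angle of a regular n-gon = (n-2)*180/n
Interior angle = (7-2)*180/7
Interior angle = 5*180/7
Interior angle = 900/7
Interior angle = 128.57 degrees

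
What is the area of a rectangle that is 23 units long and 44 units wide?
Area = length * width
Area = 23 * 44
Area = 1012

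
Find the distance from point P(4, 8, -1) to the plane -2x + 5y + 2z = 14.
d = |(-2)(4) + 5(8) + 2(-1) - (14)| / √((-2)² + 5² + 2²) = 16/√33 = 2.785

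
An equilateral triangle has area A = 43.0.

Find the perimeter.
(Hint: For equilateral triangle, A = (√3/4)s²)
A = (√3/4)s²  →  s² = 4A/√3 = 4·43.0/√3 = 99.3042
s = 9.96515
Perimeter = 3s = 29.9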